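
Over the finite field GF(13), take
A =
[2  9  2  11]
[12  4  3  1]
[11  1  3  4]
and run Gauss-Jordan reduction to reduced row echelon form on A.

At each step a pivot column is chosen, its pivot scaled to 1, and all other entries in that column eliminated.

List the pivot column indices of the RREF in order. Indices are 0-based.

pivot columns: 0, 1, 2

step 1: normalize row 0 (÷2) = (1, 11, 1, 12)
  row 1: subtract 12×row0 = (0, 2, 4, 0)
  row 2: subtract 11×row0 = (0, 10, 5, 2)
step 2: normalize row 1 (÷2) = (0, 1, 2, 0)
  row 0: subtract 11×row1 = (1, 0, 5, 12)
  row 2: subtract 10×row1 = (0, 0, 11, 2)
step 3: normalize row 2 (÷11) = (0, 0, 1, 12)
  row 0: subtract 5×row2 = (1, 0, 0, 4)
  row 1: subtract 2×row2 = (0, 1, 0, 2)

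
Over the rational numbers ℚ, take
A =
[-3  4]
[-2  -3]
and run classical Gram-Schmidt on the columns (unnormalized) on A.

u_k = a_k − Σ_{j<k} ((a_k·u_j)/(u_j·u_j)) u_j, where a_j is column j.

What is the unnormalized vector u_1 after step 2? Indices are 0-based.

Step 1: u_0 = a_0 = (-3, -2).
Step 2: u_1 = a_1 − (-6/13)·u_0 = (34/13, -51/13).

u_1 = (34/13, -51/13)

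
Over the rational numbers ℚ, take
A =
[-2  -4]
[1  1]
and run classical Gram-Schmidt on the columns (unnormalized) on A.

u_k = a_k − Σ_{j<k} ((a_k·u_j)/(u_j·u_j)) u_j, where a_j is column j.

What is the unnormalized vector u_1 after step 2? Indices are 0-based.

u_1 = (-2/5, -4/5)

Step 1: u_0 = a_0 = (-2, 1).
Step 2: u_1 = a_1 − (9/5)·u_0 = (-2/5, -4/5).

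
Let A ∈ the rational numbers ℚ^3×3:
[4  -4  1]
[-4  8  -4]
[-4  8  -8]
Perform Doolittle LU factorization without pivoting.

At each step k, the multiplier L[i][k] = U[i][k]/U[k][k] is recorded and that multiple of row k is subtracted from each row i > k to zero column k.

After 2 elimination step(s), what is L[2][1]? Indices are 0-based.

k=0: U[0][0]=4
  eliminate (1,0): mult=-1, new row 1: (0, 4, -3); set L[1][0]=-1
  eliminate (2,0): mult=-1, new row 2: (0, 4, -7); set L[2][0]=-1
k=1: U[1][1]=4
  eliminate (2,1): mult=1, new row 2: (0, 0, -4); set L[2][1]=1

L[2][1] = 1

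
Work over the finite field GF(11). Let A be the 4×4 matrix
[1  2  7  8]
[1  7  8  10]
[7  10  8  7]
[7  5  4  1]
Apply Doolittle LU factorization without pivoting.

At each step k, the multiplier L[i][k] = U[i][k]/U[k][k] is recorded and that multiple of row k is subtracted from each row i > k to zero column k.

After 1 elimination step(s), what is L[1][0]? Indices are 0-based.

Step 1: pivot at (0,0) is 1.
  row1 ← row1 − (1)·row0  ⇒  L[1][0]=1, U row1=(0, 5, 1, 2)
  row2 ← row2 − (7)·row0  ⇒  L[2][0]=7, U row2=(0, 7, 3, 6)
  row3 ← row3 − (7)·row0  ⇒  L[3][0]=7, U row3=(0, 2, 10, 0)

L[1][0] = 1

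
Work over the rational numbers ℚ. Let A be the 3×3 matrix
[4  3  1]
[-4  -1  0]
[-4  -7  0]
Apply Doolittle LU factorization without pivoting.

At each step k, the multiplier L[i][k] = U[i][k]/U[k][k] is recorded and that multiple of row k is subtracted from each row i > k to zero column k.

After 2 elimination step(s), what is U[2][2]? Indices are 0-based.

U[2][2] = 3

[col 0] pivot 4
  R1 -= -1*R0 → (0, 2, 1)  (L[1][0] := -1)
  R2 -= -1*R0 → (0, -4, 1)  (L[2][0] := -1)
[col 1] pivot 2
  R2 -= -2*R1 → (0, 0, 3)  (L[2][1] := -2)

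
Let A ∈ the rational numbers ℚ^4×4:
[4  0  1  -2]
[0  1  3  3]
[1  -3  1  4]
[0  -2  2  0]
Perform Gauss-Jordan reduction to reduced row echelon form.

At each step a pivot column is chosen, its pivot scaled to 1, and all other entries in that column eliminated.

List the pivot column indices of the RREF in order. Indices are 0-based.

pivot columns: 0, 1, 2, 3

[1] R0 /= 4  ⇒  (1, 0, 1/4, -1/2)
     R2 -= 1·R0  ⇒  (0, -3, 3/4, 9/2)
[2] R1 /= 1  ⇒  (0, 1, 3, 3)
     R2 -= -3·R1  ⇒  (0, 0, 39/4, 27/2)
     R3 -= -2·R1  ⇒  (0, 0, 8, 6)
[3] R2 /= 39/4  ⇒  (0, 0, 1, 18/13)
     R0 -= 1/4·R2  ⇒  (1, 0, 0, -11/13)
     R1 -= 3·R2  ⇒  (0, 1, 0, -15/13)
     R3 -= 8·R2  ⇒  (0, 0, 0, -66/13)
[4] R3 /= -66/13  ⇒  (0, 0, 0, 1)
     R0 -= -11/13·R3  ⇒  (1, 0, 0, 0)
     R1 -= -15/13·R3  ⇒  (0, 1, 0, 0)
     R2 -= 18/13·R3  ⇒  (0, 0, 1, 0)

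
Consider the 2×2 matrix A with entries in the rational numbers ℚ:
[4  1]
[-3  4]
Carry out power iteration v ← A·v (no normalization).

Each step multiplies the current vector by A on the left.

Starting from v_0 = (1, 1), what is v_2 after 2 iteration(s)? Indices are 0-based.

v_0 = (1, 1).
v_1 = A·v_0 = (5, 1).
v_2 = A·v_1 = (21, -11).

v_2 = (21, -11)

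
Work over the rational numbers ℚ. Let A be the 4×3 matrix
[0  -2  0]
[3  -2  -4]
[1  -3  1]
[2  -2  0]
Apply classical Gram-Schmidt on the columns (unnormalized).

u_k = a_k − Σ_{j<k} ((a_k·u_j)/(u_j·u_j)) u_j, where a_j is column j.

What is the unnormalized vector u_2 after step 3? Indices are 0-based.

u_2 = (-146/125, -148/125, 72/125, 186/125)

Step 1: u_0 = a_0 = (0, 3, 1, 2).
Step 2: u_1 = a_1 − (-13/14)·u_0 = (-2, 11/14, -29/14, -1/7).
Step 3: u_2 = a_2 − (-11/14)·u_0 − (-73/125)·u_1 = (-146/125, -148/125, 72/125, 186/125).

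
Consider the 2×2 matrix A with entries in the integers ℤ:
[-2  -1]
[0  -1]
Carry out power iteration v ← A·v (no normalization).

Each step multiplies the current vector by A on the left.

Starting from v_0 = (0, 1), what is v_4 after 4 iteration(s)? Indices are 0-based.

v_4 = (15, 1)

v_0 = (0, 1).
v_1 = A·v_0 = (-1, -1).
v_2 = A·v_1 = (3, 1).
v_3 = A·v_2 = (-7, -1).
v_4 = A·v_3 = (15, 1).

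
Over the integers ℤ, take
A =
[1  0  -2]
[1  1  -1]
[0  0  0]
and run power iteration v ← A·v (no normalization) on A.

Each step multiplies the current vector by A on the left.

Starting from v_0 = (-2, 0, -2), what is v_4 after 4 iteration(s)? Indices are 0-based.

v_4 = (2, 6, 0)

v_0 = (-2, 0, -2).
v_1 = A·v_0 = (2, 0, 0).
v_2 = A·v_1 = (2, 2, 0).
v_3 = A·v_2 = (2, 4, 0).
v_4 = A·v_3 = (2, 6, 0).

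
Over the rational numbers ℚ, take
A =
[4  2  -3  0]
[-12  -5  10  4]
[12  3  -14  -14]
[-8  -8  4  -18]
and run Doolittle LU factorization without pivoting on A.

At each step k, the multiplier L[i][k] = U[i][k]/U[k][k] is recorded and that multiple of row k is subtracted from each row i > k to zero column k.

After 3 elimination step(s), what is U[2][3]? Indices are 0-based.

k=0: U[0][0]=4
  eliminate (1,0): mult=-3, new row 1: (0, 1, 1, 4); set L[1][0]=-3
  eliminate (2,0): mult=3, new row 2: (0, -3, -5, -14); set L[2][0]=3
  eliminate (3,0): mult=-2, new row 3: (0, -4, -2, -18); set L[3][0]=-2
k=1: U[1][1]=1
  eliminate (2,1): mult=-3, new row 2: (0, 0, -2, -2); set L[2][1]=-3
  eliminate (3,1): mult=-4, new row 3: (0, 0, 2, -2); set L[3][1]=-4
k=2: U[2][2]=-2
  eliminate (3,2): mult=-1, new row 3: (0, 0, 0, -4); set L[3][2]=-1

U[2][3] = -2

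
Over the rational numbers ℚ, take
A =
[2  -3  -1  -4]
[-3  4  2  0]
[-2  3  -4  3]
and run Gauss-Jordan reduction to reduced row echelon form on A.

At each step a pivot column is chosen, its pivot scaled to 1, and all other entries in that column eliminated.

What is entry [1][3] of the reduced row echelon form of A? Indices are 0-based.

[1] R0 /= 2  ⇒  (1, -3/2, -1/2, -2)
     R1 -= -3·R0  ⇒  (0, -1/2, 1/2, -6)
     R2 -= -2·R0  ⇒  (0, 0, -5, -1)
[2] R1 /= -1/2  ⇒  (0, 1, -1, 12)
     R0 -= -3/2·R1  ⇒  (1, 0, -2, 16)
[3] R2 /= -5  ⇒  (0, 0, 1, 1/5)
     R0 -= -2·R2  ⇒  (1, 0, 0, 82/5)
     R1 -= -1·R2  ⇒  (0, 1, 0, 61/5)

M[1][3] = 61/5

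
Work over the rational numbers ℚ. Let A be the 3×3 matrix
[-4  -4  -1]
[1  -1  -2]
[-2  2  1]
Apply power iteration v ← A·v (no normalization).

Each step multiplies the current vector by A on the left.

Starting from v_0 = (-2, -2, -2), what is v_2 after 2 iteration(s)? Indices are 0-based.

v_0 = (-2, -2, -2).
v_1 = A·v_0 = (18, 4, -2).
v_2 = A·v_1 = (-86, 18, -30).

v_2 = (-86, 18, -30)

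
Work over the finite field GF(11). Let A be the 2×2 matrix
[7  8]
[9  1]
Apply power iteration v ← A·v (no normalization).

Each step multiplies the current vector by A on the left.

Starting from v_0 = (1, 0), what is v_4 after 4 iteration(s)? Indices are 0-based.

v_4 = (10, 9)

v_0 = (1, 0).
v_1 = A·v_0 = (7, 9).
v_2 = A·v_1 = (0, 6).
v_3 = A·v_2 = (4, 6).
v_4 = A·v_3 = (10, 9).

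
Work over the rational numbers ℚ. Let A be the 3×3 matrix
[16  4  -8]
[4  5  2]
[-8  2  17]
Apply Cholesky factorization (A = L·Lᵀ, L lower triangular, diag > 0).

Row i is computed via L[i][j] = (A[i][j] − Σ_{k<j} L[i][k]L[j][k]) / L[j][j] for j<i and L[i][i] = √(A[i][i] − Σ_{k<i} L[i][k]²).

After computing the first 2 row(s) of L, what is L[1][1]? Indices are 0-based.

L[1][1] = 2

Step 1: L[0][0] = √(16) = 4.
  L[1][0] = (4) / L[0][0] = 1.
Step 2: L[1][1] = √(4) = 2.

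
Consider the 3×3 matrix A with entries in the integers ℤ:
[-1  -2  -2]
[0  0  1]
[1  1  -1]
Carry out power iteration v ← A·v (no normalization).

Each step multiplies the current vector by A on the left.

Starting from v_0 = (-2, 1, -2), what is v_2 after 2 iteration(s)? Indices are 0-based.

v_2 = (-2, 1, 1)

v_0 = (-2, 1, -2).
v_1 = A·v_0 = (4, -2, 1).
v_2 = A·v_1 = (-2, 1, 1).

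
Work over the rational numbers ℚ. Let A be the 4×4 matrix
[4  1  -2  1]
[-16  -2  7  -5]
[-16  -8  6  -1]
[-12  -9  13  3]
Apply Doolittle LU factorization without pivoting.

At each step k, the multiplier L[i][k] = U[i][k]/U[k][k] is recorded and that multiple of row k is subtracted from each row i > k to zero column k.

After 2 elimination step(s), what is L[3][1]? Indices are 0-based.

[col 0] pivot 4
  R1 -= -4*R0 → (0, 2, -1, -1)  (L[1][0] := -4)
  R2 -= -4*R0 → (0, -4, -2, 3)  (L[2][0] := -4)
  R3 -= -3*R0 → (0, -6, 7, 6)  (L[3][0] := -3)
[col 1] pivot 2
  R2 -= -2*R1 → (0, 0, -4, 1)  (L[2][1] := -2)
  R3 -= -3*R1 → (0, 0, 4, 3)  (L[3][1] := -3)

L[3][1] = -3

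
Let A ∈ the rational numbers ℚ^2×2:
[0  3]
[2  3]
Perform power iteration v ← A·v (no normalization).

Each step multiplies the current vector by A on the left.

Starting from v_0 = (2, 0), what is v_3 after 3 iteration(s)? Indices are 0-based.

v_3 = (36, 60)

v_0 = (2, 0).
v_1 = A·v_0 = (0, 4).
v_2 = A·v_1 = (12, 12).
v_3 = A·v_2 = (36, 60).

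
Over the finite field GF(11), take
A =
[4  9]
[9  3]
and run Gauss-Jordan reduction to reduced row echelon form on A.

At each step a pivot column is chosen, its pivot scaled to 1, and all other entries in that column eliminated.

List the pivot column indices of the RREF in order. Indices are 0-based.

pivot columns: 0, 1

step 1: normalize row 0 (÷4) = (1, 5)
  row 1: subtract 9×row0 = (0, 2)
step 2: normalize row 1 (÷2) = (0, 1)
  row 0: subtract 5×row1 = (1, 0)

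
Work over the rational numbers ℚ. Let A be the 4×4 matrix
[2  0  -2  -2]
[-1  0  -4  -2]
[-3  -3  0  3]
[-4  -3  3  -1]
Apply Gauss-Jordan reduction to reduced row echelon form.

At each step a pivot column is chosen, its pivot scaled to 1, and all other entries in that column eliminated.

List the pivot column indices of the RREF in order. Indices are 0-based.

pivot columns: 0, 1, 2, 3

[1] R0 /= 2  ⇒  (1, 0, -1, -1)
     R1 -= -1·R0  ⇒  (0, 0, -5, -3)
     R2 -= -3·R0  ⇒  (0, -3, -3, 0)
     R3 -= -4·R0  ⇒  (0, -3, -1, -5)
[2] R1 <-> R2
[2] R1 /= -3  ⇒  (0, 1, 1, 0)
     R3 -= -3·R1  ⇒  (0, 0, 2, -5)
[3] R2 /= -5  ⇒  (0, 0, 1, 3/5)
     R0 -= -1·R2  ⇒  (1, 0, 0, -2/5)
     R1 -= 1·R2  ⇒  (0, 1, 0, -3/5)
     R3 -= 2·R2  ⇒  (0, 0, 0, -31/5)
[4] R3 /= -31/5  ⇒  (0, 0, 0, 1)
     R0 -= -2/5·R3  ⇒  (1, 0, 0, 0)
     R1 -= -3/5·R3  ⇒  (0, 1, 0, 0)
     R2 -= 3/5·R3  ⇒  (0, 0, 1, 0)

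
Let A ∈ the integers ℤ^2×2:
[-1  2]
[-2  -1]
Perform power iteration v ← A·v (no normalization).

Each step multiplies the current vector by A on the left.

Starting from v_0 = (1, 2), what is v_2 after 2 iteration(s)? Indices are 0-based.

v_2 = (-11, -2)

v_0 = (1, 2).
v_1 = A·v_0 = (3, -4).
v_2 = A·v_1 = (-11, -2).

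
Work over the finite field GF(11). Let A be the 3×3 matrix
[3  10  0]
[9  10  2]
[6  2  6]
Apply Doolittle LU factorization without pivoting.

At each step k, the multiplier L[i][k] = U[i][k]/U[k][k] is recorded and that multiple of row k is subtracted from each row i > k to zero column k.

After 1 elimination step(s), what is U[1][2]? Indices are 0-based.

U[1][2] = 2

k=0: U[0][0]=3
  eliminate (1,0): mult=3, new row 1: (0, 2, 2); set L[1][0]=3
  eliminate (2,0): mult=2, new row 2: (0, 4, 6); set L[2][0]=2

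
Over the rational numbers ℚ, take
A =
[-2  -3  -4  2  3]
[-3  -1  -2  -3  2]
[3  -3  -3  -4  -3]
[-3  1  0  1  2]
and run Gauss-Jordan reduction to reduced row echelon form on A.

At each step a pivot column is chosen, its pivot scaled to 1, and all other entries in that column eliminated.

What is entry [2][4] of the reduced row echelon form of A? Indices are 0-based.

[1] R0 /= -2  ⇒  (1, 3/2, 2, -1, -3/2)
     R1 -= -3·R0  ⇒  (0, 7/2, 4, -6, -5/2)
     R2 -= 3·R0  ⇒  (0, -15/2, -9, -1, 3/2)
     R3 -= -3·R0  ⇒  (0, 11/2, 6, -2, -5/2)
[2] R1 /= 7/2  ⇒  (0, 1, 8/7, -12/7, -5/7)
     R0 -= 3/2·R1  ⇒  (1, 0, 2/7, 11/7, -3/7)
     R2 -= -15/2·R1  ⇒  (0, 0, -3/7, -97/7, -27/7)
     R3 -= 11/2·R1  ⇒  (0, 0, -2/7, 52/7, 10/7)
[3] R2 /= -3/7  ⇒  (0, 0, 1, 97/3, 9)
     R0 -= 2/7·R2  ⇒  (1, 0, 0, -23/3, -3)
     R1 -= 8/7·R2  ⇒  (0, 1, 0, -116/3, -11)
     R3 -= -2/7·R2  ⇒  (0, 0, 0, 50/3, 4)
[4] R3 /= 50/3  ⇒  (0, 0, 0, 1, 6/25)
     R0 -= -23/3·R3  ⇒  (1, 0, 0, 0, -29/25)
     R1 -= -116/3·R3  ⇒  (0, 1, 0, 0, -43/25)
     R2 -= 97/3·R3  ⇒  (0, 0, 1, 0, 31/25)

M[2][4] = 31/25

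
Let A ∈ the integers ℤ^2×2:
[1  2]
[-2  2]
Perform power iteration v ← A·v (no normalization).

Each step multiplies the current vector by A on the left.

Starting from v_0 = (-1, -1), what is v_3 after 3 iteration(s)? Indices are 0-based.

v_0 = (-1, -1).
v_1 = A·v_0 = (-3, 0).
v_2 = A·v_1 = (-3, 6).
v_3 = A·v_2 = (9, 18).

v_3 = (9, 18)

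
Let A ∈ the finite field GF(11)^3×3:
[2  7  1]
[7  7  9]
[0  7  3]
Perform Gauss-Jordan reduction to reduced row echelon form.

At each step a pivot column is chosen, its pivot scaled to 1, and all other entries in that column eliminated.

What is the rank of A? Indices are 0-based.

pivot(0,0)=2: scale R0 → (1, 9, 6)
  clear (1,0): R1 −= (7)R0 → (0, 10, 0)
pivot(1,1)=10: scale R1 → (0, 1, 0)
  clear (0,1): R0 −= (9)R1 → (1, 0, 6)
  clear (2,1): R2 −= (7)R1 → (0, 0, 3)
pivot(2,2)=3: scale R2 → (0, 0, 1)
  clear (0,2): R0 −= (6)R2 → (1, 0, 0)

rank = 3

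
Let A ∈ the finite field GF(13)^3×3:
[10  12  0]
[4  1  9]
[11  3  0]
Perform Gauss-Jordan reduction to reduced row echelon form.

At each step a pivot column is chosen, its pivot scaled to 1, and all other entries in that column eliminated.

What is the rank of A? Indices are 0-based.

pivot(0,0)=10: scale R0 → (1, 9, 0)
  clear (1,0): R1 −= (4)R0 → (0, 4, 9)
  clear (2,0): R2 −= (11)R0 → (0, 8, 0)
pivot(1,1)=4: scale R1 → (0, 1, 12)
  clear (0,1): R0 −= (9)R1 → (1, 0, 9)
  clear (2,1): R2 −= (8)R1 → (0, 0, 8)
pivot(2,2)=8: scale R2 → (0, 0, 1)
  clear (0,2): R0 −= (9)R2 → (1, 0, 0)
  clear (1,2): R1 −= (12)R2 → (0, 1, 0)

rank = 3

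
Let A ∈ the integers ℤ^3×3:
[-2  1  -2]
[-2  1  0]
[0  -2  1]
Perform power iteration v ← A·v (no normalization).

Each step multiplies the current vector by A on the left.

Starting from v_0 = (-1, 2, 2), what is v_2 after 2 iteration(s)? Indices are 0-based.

v_2 = (8, 4, -10)

v_0 = (-1, 2, 2).
v_1 = A·v_0 = (0, 4, -2).
v_2 = A·v_1 = (8, 4, -10).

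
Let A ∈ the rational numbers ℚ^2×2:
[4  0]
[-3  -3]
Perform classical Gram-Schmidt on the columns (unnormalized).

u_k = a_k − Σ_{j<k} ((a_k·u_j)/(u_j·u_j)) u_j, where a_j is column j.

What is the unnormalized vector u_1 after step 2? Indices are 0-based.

Step 1: u_0 = a_0 = (4, -3).
Step 2: u_1 = a_1 − (9/25)·u_0 = (-36/25, -48/25).

u_1 = (-36/25, -48/25)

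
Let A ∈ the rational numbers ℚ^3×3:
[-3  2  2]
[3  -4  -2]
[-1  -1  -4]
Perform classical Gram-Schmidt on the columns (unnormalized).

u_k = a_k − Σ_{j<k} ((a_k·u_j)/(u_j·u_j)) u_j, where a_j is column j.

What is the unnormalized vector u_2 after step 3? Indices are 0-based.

Step 1: u_0 = a_0 = (-3, 3, -1).
Step 2: u_1 = a_1 − (-17/19)·u_0 = (-13/19, -25/19, -36/19).
Step 3: u_2 = a_2 − (-8/19)·u_0 − (84/55)·u_1 = (98/55, 14/11, -84/55).

u_2 = (98/55, 14/11, -84/55)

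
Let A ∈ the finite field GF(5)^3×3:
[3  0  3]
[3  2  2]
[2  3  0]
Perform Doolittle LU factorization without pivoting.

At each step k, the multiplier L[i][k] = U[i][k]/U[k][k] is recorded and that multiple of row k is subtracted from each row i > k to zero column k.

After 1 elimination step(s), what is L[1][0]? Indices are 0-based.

k=0: U[0][0]=3
  eliminate (1,0): mult=1, new row 1: (0, 2, 4); set L[1][0]=1
  eliminate (2,0): mult=4, new row 2: (0, 3, 3); set L[2][0]=4

L[1][0] = 1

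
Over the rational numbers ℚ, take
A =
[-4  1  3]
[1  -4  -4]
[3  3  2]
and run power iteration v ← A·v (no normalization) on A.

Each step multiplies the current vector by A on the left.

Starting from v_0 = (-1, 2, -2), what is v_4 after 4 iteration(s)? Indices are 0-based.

v_4 = (-46, 65, -17)

v_0 = (-1, 2, -2).
v_1 = A·v_0 = (0, -1, -1).
v_2 = A·v_1 = (-4, 8, -5).
v_3 = A·v_2 = (9, -16, 2).
v_4 = A·v_3 = (-46, 65, -17).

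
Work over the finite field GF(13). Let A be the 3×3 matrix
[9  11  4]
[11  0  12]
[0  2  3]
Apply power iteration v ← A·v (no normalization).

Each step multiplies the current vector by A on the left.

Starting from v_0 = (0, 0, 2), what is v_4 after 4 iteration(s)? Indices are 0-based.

v_4 = (8, 4, 8)

v_0 = (0, 0, 2).
v_1 = A·v_0 = (8, 11, 6).
v_2 = A·v_1 = (9, 4, 1).
v_3 = A·v_2 = (12, 7, 11).
v_4 = A·v_3 = (8, 4, 8).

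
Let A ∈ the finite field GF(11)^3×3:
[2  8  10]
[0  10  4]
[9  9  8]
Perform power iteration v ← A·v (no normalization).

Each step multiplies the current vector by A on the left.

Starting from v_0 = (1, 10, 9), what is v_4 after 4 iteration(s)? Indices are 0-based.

v_0 = (1, 10, 9).
v_1 = A·v_0 = (7, 4, 6).
v_2 = A·v_1 = (7, 9, 4).
v_3 = A·v_2 = (5, 7, 0).
v_4 = A·v_3 = (0, 4, 9).

v_4 = (0, 4, 9)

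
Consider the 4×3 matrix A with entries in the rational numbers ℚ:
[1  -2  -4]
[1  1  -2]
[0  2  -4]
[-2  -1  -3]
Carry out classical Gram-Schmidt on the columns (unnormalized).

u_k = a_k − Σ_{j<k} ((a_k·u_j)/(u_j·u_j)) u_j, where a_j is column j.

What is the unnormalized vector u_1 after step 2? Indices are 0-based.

Step 1: u_0 = a_0 = (1, 1, 0, -2).
Step 2: u_1 = a_1 − (1/6)·u_0 = (-13/6, 5/6, 2, -2/3).

u_1 = (-13/6, 5/6, 2, -2/3)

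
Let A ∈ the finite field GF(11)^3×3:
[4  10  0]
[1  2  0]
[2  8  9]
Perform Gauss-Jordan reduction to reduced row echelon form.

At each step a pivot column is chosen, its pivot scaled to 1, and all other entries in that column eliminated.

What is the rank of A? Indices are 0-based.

rank = 3

[1] R0 /= 4  ⇒  (1, 8, 0)
     R1 -= 1·R0  ⇒  (0, 5, 0)
     R2 -= 2·R0  ⇒  (0, 3, 9)
[2] R1 /= 5  ⇒  (0, 1, 0)
     R0 -= 8·R1  ⇒  (1, 0, 0)
     R2 -= 3·R1  ⇒  (0, 0, 9)
[3] R2 /= 9  ⇒  (0, 0, 1)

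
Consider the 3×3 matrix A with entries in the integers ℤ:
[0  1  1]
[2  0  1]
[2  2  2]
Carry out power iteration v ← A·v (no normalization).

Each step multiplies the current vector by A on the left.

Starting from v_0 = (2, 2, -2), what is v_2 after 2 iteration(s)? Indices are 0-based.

v_2 = (6, 4, 12)

v_0 = (2, 2, -2).
v_1 = A·v_0 = (0, 2, 4).
v_2 = A·v_1 = (6, 4, 12).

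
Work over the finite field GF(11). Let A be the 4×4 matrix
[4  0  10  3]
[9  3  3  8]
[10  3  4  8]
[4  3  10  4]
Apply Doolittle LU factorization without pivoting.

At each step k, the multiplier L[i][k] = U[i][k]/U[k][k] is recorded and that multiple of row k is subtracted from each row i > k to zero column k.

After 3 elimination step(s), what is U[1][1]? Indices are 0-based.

U[1][1] = 3

[col 0] pivot 4
  R1 -= 5*R0 → (0, 3, 8, 4)  (L[1][0] := 5)
  R2 -= 8*R0 → (0, 3, 1, 6)  (L[2][0] := 8)
  R3 -= 1*R0 → (0, 3, 0, 1)  (L[3][0] := 1)
[col 1] pivot 3
  R2 -= 1*R1 → (0, 0, 4, 2)  (L[2][1] := 1)
  R3 -= 1*R1 → (0, 0, 3, 8)  (L[3][1] := 1)
[col 2] pivot 4
  R3 -= 9*R2 → (0, 0, 0, 1)  (L[3][2] := 9)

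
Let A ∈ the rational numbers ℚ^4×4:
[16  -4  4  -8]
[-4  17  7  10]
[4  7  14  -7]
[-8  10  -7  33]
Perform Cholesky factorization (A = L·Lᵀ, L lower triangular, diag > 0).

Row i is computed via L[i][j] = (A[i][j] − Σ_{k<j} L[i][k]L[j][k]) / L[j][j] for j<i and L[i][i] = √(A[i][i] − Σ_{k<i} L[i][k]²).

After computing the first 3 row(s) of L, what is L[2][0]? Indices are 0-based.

L[2][0] = 1

Step 1: L[0][0] = √(16) = 4.
  L[1][0] = (-4) / L[0][0] = -1.
Step 2: L[1][1] = √(16) = 4.
  L[2][0] = (4) / L[0][0] = 1.
  L[2][1] = (8) / L[1][1] = 2.
Step 3: L[2][2] = √(9) = 3.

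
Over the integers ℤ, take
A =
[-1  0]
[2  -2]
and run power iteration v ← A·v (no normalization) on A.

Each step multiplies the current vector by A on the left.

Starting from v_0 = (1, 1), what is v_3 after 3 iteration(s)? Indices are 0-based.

v_3 = (-1, 6)

v_0 = (1, 1).
v_1 = A·v_0 = (-1, 0).
v_2 = A·v_1 = (1, -2).
v_3 = A·v_2 = (-1, 6).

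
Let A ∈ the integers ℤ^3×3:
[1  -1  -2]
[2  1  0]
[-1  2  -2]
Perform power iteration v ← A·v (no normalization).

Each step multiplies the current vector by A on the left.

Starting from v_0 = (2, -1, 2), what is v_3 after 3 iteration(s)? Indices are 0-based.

v_0 = (2, -1, 2).
v_1 = A·v_0 = (-1, 3, -8).
v_2 = A·v_1 = (12, 1, 23).
v_3 = A·v_2 = (-35, 25, -56).

v_3 = (-35, 25, -56)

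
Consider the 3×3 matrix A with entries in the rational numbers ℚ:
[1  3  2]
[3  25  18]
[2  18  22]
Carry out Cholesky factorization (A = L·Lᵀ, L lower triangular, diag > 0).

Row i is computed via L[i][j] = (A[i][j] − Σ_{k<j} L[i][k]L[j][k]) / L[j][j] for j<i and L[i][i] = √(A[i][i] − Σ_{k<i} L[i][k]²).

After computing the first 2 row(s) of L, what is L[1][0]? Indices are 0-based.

Step 1: L[0][0] = √(1) = 1.
  L[1][0] = (3) / L[0][0] = 3.
Step 2: L[1][1] = √(16) = 4.

L[1][0] = 3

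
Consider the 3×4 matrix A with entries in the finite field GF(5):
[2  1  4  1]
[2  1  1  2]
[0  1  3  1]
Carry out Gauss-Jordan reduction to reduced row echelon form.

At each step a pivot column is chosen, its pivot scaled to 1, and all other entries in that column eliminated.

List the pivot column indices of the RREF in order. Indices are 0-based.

pivot columns: 0, 1, 2

step 1: normalize row 0 (÷2) = (1, 3, 2, 3)
  row 1: subtract 2×row0 = (0, 0, 2, 1)
step 2: exchange rows 1,2
step 2: normalize row 1 (÷1) = (0, 1, 3, 1)
  row 0: subtract 3×row1 = (1, 0, 3, 0)
step 3: normalize row 2 (÷2) = (0, 0, 1, 3)
  row 0: subtract 3×row2 = (1, 0, 0, 1)
  row 1: subtract 3×row2 = (0, 1, 0, 2)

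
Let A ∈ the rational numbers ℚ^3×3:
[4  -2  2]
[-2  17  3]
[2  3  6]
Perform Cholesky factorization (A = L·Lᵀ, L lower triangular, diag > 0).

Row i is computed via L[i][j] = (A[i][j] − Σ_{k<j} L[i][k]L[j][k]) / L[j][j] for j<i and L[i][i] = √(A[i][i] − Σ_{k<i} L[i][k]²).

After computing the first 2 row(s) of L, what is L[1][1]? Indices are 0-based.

L[1][1] = 4

Step 1: L[0][0] = √(4) = 2.
  L[1][0] = (-2) / L[0][0] = -1.
Step 2: L[1][1] = √(16) = 4.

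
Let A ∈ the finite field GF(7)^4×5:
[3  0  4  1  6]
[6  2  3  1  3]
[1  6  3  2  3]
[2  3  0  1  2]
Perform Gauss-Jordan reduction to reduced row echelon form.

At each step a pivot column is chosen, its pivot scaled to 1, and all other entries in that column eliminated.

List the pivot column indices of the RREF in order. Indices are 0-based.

pivot(0,0)=3: scale R0 → (1, 0, 6, 5, 2)
  clear (1,0): R1 −= (6)R0 → (0, 2, 2, 6, 5)
  clear (2,0): R2 −= (1)R0 → (0, 6, 4, 4, 1)
  clear (3,0): R3 −= (2)R0 → (0, 3, 2, 5, 5)
pivot(1,1)=2: scale R1 → (0, 1, 1, 3, 6)
  clear (2,1): R2 −= (6)R1 → (0, 0, 5, 0, 0)
  clear (3,1): R3 −= (3)R1 → (0, 0, 6, 3, 1)
pivot(2,2)=5: scale R2 → (0, 0, 1, 0, 0)
  clear (0,2): R0 −= (6)R2 → (1, 0, 0, 5, 2)
  clear (1,2): R1 −= (1)R2 → (0, 1, 0, 3, 6)
  clear (3,2): R3 −= (6)R2 → (0, 0, 0, 3, 1)
pivot(3,3)=3: scale R3 → (0, 0, 0, 1, 5)
  clear (0,3): R0 −= (5)R3 → (1, 0, 0, 0, 5)
  clear (1,3): R1 −= (3)R3 → (0, 1, 0, 0, 5)

pivot columns: 0, 1, 2, 3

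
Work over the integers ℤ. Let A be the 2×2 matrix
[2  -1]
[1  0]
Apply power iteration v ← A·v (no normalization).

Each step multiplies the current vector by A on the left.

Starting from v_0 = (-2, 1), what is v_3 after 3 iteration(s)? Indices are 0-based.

v_0 = (-2, 1).
v_1 = A·v_0 = (-5, -2).
v_2 = A·v_1 = (-8, -5).
v_3 = A·v_2 = (-11, -8).

v_3 = (-11, -8)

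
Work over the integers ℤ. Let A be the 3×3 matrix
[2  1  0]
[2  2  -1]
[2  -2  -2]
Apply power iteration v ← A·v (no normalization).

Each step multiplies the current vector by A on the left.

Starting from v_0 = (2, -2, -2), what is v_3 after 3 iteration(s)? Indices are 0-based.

v_0 = (2, -2, -2).
v_1 = A·v_0 = (2, 2, 12).
v_2 = A·v_1 = (6, -4, -24).
v_3 = A·v_2 = (8, 28, 68).

v_3 = (8, 28, 68)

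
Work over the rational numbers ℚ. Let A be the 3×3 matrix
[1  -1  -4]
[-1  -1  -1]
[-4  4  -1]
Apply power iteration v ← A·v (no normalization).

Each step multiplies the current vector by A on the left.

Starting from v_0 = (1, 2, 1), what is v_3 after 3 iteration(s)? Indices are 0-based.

v_3 = (-23, 6, 75)

v_0 = (1, 2, 1).
v_1 = A·v_0 = (-5, -4, 3).
v_2 = A·v_1 = (-13, 6, 1).
v_3 = A·v_2 = (-23, 6, 75).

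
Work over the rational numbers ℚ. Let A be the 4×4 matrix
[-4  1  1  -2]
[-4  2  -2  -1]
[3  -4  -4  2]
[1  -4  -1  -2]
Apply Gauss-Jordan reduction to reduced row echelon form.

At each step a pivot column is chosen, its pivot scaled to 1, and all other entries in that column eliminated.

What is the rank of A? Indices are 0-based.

rank = 4

step 1: normalize row 0 (÷-4) = (1, -1/4, -1/4, 1/2)
  row 1: subtract -4×row0 = (0, 1, -3, 1)
  row 2: subtract 3×row0 = (0, -13/4, -13/4, 1/2)
  row 3: subtract 1×row0 = (0, -15/4, -3/4, -5/2)
step 2: normalize row 1 (÷1) = (0, 1, -3, 1)
  row 0: subtract -1/4×row1 = (1, 0, -1, 3/4)
  row 2: subtract -13/4×row1 = (0, 0, -13, 15/4)
  row 3: subtract -15/4×row1 = (0, 0, -12, 5/4)
step 3: normalize row 2 (÷-13) = (0, 0, 1, -15/52)
  row 0: subtract -1×row2 = (1, 0, 0, 6/13)
  row 1: subtract -3×row2 = (0, 1, 0, 7/52)
  row 3: subtract -12×row2 = (0, 0, 0, -115/52)
step 4: normalize row 3 (÷-115/52) = (0, 0, 0, 1)
  row 0: subtract 6/13×row3 = (1, 0, 0, 0)
  row 1: subtract 7/52×row3 = (0, 1, 0, 0)
  row 2: subtract -15/52×row3 = (0, 0, 1, 0)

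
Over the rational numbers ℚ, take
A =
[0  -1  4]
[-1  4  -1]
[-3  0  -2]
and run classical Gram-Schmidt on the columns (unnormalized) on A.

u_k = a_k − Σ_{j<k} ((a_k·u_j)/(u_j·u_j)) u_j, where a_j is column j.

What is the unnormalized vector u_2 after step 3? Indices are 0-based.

Step 1: u_0 = a_0 = (0, -1, -3).
Step 2: u_1 = a_1 − (-2/5)·u_0 = (-1, 18/5, -6/5).
Step 3: u_2 = a_2 − (7/10)·u_0 − (-26/77)·u_1 = (282/77, 141/154, -47/154).

u_2 = (282/77, 141/154, -47/154)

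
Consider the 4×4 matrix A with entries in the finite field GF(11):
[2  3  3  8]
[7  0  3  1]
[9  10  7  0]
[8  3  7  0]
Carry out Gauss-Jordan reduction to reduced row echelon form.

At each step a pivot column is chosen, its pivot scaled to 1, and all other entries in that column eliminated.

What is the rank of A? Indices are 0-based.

pivot(0,0)=2: scale R0 → (1, 7, 7, 4)
  clear (1,0): R1 −= (7)R0 → (0, 6, 9, 6)
  clear (2,0): R2 −= (9)R0 → (0, 2, 10, 8)
  clear (3,0): R3 −= (8)R0 → (0, 2, 6, 1)
pivot(1,1)=6: scale R1 → (0, 1, 7, 1)
  clear (0,1): R0 −= (7)R1 → (1, 0, 2, 8)
  clear (2,1): R2 −= (2)R1 → (0, 0, 7, 6)
  clear (3,1): R3 −= (2)R1 → (0, 0, 3, 10)
pivot(2,2)=7: scale R2 → (0, 0, 1, 4)
  clear (0,2): R0 −= (2)R2 → (1, 0, 0, 0)
  clear (1,2): R1 −= (7)R2 → (0, 1, 0, 6)
  clear (3,2): R3 −= (3)R2 → (0, 0, 0, 9)
pivot(3,3)=9: scale R3 → (0, 0, 0, 1)
  clear (1,3): R1 −= (6)R3 → (0, 1, 0, 0)
  clear (2,3): R2 −= (4)R3 → (0, 0, 1, 0)

rank = 4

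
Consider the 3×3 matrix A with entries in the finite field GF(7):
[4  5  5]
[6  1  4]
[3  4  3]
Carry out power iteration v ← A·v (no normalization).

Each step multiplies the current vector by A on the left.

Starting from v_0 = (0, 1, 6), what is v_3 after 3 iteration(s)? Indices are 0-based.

v_0 = (0, 1, 6).
v_1 = A·v_0 = (0, 4, 1).
v_2 = A·v_1 = (4, 1, 5).
v_3 = A·v_2 = (4, 3, 3).

v_3 = (4, 3, 3)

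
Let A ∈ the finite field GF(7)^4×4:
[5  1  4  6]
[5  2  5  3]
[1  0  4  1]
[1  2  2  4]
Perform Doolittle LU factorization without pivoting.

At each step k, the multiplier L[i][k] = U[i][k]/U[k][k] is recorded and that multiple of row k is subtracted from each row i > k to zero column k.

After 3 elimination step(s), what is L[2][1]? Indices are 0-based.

[col 0] pivot 5
  R1 -= 1*R0 → (0, 1, 1, 4)  (L[1][0] := 1)
  R2 -= 3*R0 → (0, 4, 6, 4)  (L[2][0] := 3)
  R3 -= 3*R0 → (0, 6, 4, 0)  (L[3][0] := 3)
[col 1] pivot 1
  R2 -= 4*R1 → (0, 0, 2, 2)  (L[2][1] := 4)
  R3 -= 6*R1 → (0, 0, 5, 4)  (L[3][1] := 6)
[col 2] pivot 2
  R3 -= 6*R2 → (0, 0, 0, 6)  (L[3][2] := 6)

L[2][1] = 4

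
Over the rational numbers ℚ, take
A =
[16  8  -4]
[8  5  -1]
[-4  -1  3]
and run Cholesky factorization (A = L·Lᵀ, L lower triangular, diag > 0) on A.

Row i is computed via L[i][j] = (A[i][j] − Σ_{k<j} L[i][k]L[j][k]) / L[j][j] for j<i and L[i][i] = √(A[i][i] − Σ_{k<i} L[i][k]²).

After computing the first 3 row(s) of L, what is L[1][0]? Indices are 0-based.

Step 1: L[0][0] = √(16) = 4.
  L[1][0] = (8) / L[0][0] = 2.
Step 2: L[1][1] = √(1) = 1.
  L[2][0] = (-4) / L[0][0] = -1.
  L[2][1] = (1) / L[1][1] = 1.
Step 3: L[2][2] = √(1) = 1.

L[1][0] = 2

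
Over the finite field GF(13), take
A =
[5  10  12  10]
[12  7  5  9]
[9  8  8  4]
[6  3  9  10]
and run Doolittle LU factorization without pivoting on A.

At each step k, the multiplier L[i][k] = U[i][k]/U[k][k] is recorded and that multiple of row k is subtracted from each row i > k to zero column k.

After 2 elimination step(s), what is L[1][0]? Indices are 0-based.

L[1][0] = 5

k=0: U[0][0]=5
  eliminate (1,0): mult=5, new row 1: (0, 9, 10, 11); set L[1][0]=5
  eliminate (2,0): mult=7, new row 2: (0, 3, 2, 12); set L[2][0]=7
  eliminate (3,0): mult=9, new row 3: (0, 4, 5, 11); set L[3][0]=9
k=1: U[1][1]=9
  eliminate (2,1): mult=9, new row 2: (0, 0, 3, 4); set L[2][1]=9
  eliminate (3,1): mult=12, new row 3: (0, 0, 2, 9); set L[3][1]=12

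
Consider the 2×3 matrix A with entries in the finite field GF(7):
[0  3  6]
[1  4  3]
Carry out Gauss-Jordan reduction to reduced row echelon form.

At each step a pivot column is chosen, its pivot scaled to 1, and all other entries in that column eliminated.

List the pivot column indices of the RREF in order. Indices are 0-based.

step 1: exchange rows 0,1
step 1: normalize row 0 (÷1) = (1, 4, 3)
step 2: normalize row 1 (÷3) = (0, 1, 2)
  row 0: subtract 4×row1 = (1, 0, 2)

pivot columns: 0, 1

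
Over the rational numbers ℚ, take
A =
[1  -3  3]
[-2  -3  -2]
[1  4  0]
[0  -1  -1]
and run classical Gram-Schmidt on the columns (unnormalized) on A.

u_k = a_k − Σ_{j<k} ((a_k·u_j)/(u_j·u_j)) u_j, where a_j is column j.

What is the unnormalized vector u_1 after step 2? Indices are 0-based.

Step 1: u_0 = a_0 = (1, -2, 1, 0).
Step 2: u_1 = a_1 − (7/6)·u_0 = (-25/6, -2/3, 17/6, -1).

u_1 = (-25/6, -2/3, 17/6, -1)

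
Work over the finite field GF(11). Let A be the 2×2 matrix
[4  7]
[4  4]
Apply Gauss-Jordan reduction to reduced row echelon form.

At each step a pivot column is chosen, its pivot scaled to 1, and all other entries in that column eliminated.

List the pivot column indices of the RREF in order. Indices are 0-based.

step 1: normalize row 0 (÷4) = (1, 10)
  row 1: subtract 4×row0 = (0, 8)
step 2: normalize row 1 (÷8) = (0, 1)
  row 0: subtract 10×row1 = (1, 0)

pivot columns: 0, 1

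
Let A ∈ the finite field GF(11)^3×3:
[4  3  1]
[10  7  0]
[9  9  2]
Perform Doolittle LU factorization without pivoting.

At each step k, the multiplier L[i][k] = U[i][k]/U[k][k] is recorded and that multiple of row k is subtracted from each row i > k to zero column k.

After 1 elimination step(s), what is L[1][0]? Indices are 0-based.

L[1][0] = 8

[col 0] pivot 4
  R1 -= 8*R0 → (0, 5, 3)  (L[1][0] := 8)
  R2 -= 5*R0 → (0, 5, 8)  (L[2][0] := 5)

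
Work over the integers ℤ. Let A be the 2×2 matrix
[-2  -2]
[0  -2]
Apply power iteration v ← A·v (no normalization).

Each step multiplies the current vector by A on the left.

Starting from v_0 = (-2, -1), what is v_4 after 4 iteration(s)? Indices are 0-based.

v_4 = (-96, -16)

v_0 = (-2, -1).
v_1 = A·v_0 = (6, 2).
v_2 = A·v_1 = (-16, -4).
v_3 = A·v_2 = (40, 8).
v_4 = A·v_3 = (-96, -16).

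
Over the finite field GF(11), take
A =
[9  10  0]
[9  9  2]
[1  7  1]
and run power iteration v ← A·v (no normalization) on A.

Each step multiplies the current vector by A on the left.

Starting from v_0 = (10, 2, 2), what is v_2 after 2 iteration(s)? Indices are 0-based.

v_0 = (10, 2, 2).
v_1 = A·v_0 = (0, 2, 4).
v_2 = A·v_1 = (9, 4, 7).

v_2 = (9, 4, 7)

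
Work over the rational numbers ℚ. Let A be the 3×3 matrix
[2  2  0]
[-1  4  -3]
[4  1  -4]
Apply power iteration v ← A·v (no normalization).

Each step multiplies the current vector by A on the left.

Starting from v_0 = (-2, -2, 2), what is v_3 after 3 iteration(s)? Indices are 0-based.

v_0 = (-2, -2, 2).
v_1 = A·v_0 = (-8, -12, -18).
v_2 = A·v_1 = (-40, 14, 28).
v_3 = A·v_2 = (-52, 12, -258).

v_3 = (-52, 12, -258)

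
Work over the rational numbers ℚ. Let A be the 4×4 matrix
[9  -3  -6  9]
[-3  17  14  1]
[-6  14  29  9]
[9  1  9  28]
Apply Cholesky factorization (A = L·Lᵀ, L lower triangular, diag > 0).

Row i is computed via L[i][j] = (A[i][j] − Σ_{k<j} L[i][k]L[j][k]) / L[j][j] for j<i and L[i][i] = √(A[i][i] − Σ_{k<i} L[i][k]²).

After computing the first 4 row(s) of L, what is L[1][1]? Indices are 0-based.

Step 1: L[0][0] = √(9) = 3.
  L[1][0] = (-3) / L[0][0] = -1.
Step 2: L[1][1] = √(16) = 4.
  L[2][0] = (-6) / L[0][0] = -2.
  L[2][1] = (12) / L[1][1] = 3.
Step 3: L[2][2] = √(16) = 4.
  L[3][0] = (9) / L[0][0] = 3.
  L[3][1] = (4) / L[1][1] = 1.
  L[3][2] = (12) / L[2][2] = 3.
Step 4: L[3][3] = √(9) = 3.

L[1][1] = 4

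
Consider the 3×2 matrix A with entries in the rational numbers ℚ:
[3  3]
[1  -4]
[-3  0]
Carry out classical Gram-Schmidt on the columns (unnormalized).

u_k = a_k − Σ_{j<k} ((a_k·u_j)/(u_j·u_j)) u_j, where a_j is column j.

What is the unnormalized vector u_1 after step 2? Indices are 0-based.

u_1 = (42/19, -81/19, 15/19)

Step 1: u_0 = a_0 = (3, 1, -3).
Step 2: u_1 = a_1 − (5/19)·u_0 = (42/19, -81/19, 15/19).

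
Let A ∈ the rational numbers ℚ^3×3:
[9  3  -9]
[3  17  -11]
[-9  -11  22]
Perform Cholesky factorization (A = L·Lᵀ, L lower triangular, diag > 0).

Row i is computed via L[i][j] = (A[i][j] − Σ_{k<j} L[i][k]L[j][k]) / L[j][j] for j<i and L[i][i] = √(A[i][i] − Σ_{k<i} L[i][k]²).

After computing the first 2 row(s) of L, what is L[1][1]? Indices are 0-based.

L[1][1] = 4

Step 1: L[0][0] = √(9) = 3.
  L[1][0] = (3) / L[0][0] = 1.
Step 2: L[1][1] = √(16) = 4.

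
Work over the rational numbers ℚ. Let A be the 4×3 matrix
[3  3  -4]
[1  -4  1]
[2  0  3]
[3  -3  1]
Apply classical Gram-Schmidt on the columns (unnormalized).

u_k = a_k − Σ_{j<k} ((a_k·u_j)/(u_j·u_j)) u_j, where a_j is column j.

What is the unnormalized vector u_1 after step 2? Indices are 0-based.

Step 1: u_0 = a_0 = (3, 1, 2, 3).
Step 2: u_1 = a_1 − (-4/23)·u_0 = (81/23, -88/23, 8/23, -57/23).

u_1 = (81/23, -88/23, 8/23, -57/23)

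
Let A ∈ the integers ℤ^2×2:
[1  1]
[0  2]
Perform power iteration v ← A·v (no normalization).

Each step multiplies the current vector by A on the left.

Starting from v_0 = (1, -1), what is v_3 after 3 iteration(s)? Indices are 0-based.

v_0 = (1, -1).
v_1 = A·v_0 = (0, -2).
v_2 = A·v_1 = (-2, -4).
v_3 = A·v_2 = (-6, -8).

v_3 = (-6, -8)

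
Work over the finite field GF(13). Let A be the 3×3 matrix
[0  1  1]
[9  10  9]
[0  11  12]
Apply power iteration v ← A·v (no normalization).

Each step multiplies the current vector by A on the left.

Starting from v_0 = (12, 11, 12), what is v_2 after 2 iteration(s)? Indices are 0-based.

v_2 = (6, 2, 6)

v_0 = (12, 11, 12).
v_1 = A·v_0 = (10, 1, 5).
v_2 = A·v_1 = (6, 2, 6).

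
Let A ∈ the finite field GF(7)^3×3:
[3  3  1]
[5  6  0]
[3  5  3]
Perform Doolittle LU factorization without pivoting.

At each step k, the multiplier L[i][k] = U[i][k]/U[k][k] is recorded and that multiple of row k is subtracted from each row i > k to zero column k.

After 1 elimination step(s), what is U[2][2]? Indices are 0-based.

U[2][2] = 2

k=0: U[0][0]=3
  eliminate (1,0): mult=4, new row 1: (0, 1, 3); set L[1][0]=4
  eliminate (2,0): mult=1, new row 2: (0, 2, 2); set L[2][0]=1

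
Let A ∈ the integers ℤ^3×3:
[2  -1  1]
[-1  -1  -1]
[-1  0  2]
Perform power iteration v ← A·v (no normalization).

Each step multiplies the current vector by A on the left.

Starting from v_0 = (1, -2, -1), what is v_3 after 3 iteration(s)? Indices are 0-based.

v_3 = (-5, 10, -19)

v_0 = (1, -2, -1).
v_1 = A·v_0 = (3, 2, -3).
v_2 = A·v_1 = (1, -2, -9).
v_3 = A·v_2 = (-5, 10, -19).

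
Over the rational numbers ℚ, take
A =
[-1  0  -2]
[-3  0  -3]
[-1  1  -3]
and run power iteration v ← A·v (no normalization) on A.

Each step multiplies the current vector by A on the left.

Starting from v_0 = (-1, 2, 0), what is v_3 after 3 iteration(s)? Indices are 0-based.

v_0 = (-1, 2, 0).
v_1 = A·v_0 = (1, 3, 3).
v_2 = A·v_1 = (-7, -12, -7).
v_3 = A·v_2 = (21, 42, 16).

v_3 = (21, 42, 16)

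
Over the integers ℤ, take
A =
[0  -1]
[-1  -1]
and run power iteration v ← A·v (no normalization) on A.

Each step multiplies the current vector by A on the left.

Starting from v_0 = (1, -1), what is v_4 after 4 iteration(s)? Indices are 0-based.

v_4 = (-1, -2)

v_0 = (1, -1).
v_1 = A·v_0 = (1, 0).
v_2 = A·v_1 = (0, -1).
v_3 = A·v_2 = (1, 1).
v_4 = A·v_3 = (-1, -2).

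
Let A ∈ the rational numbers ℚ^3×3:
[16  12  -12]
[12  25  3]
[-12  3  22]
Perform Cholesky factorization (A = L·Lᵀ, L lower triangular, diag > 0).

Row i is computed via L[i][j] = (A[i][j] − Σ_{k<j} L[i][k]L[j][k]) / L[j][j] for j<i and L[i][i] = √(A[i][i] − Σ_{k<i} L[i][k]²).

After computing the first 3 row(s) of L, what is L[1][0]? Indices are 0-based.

L[1][0] = 3

Step 1: L[0][0] = √(16) = 4.
  L[1][0] = (12) / L[0][0] = 3.
Step 2: L[1][1] = √(16) = 4.
  L[2][0] = (-12) / L[0][0] = -3.
  L[2][1] = (12) / L[1][1] = 3.
Step 3: L[2][2] = √(4) = 2.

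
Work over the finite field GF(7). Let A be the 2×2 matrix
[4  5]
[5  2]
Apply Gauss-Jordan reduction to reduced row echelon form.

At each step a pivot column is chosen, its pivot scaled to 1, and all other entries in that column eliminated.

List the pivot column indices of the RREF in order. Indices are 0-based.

[1] R0 /= 4  ⇒  (1, 3)
     R1 -= 5·R0  ⇒  (0, 1)
[2] R1 /= 1  ⇒  (0, 1)
     R0 -= 3·R1  ⇒  (1, 0)

pivot columns: 0, 1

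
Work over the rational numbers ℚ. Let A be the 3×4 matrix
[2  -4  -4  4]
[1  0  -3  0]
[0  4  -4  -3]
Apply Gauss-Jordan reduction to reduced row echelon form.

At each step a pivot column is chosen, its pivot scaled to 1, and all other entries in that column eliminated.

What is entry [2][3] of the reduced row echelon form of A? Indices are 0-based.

M[2][3] = -1/2

pivot(0,0)=2: scale R0 → (1, -2, -2, 2)
  clear (1,0): R1 −= (1)R0 → (0, 2, -1, -2)
pivot(1,1)=2: scale R1 → (0, 1, -1/2, -1)
  clear (0,1): R0 −= (-2)R1 → (1, 0, -3, 0)
  clear (2,1): R2 −= (4)R1 → (0, 0, -2, 1)
pivot(2,2)=-2: scale R2 → (0, 0, 1, -1/2)
  clear (0,2): R0 −= (-3)R2 → (1, 0, 0, -3/2)
  clear (1,2): R1 −= (-1/2)R2 → (0, 1, 0, -5/4)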